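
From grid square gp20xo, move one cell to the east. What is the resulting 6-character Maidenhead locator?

Longitude subsquare x = 23; +1 → 24, wraps to 0 = a, carry into square.
Longitude square 2; +1 → 3.
The latitude characters are unchanged.

GP30ao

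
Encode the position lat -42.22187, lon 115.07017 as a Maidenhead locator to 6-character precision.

OE77ms

Add 180° to longitude and 90° to latitude: 295.0702, 47.7781.
Field: lon ⌊295.0702/20⌋ = 14 → O; lat ⌊47.7781/10⌋ = 4 → E.
Square: lon ⌊15.0702/2⌋ = 7; lat ⌊7.7781/1⌋ = 7.
Subsquare: lon ⌊1.0702/0.0833333⌋ = 12 → m; lat ⌊0.7781/0.0416667⌋ = 18 → s.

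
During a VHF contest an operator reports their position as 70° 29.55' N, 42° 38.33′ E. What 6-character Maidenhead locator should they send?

LQ10hl

Shift to the Maidenhead origin (180°W, 90°S): lon 222.6388, lat 160.4925.
Field: 222.6388/20 → 11 → L, 160.4925/10 → 16 → Q; chars LQ.
Square: 2.6388/2 → 1, 0.4925/1 → 0; chars 10.
Subsquare: 0.6388/0.0833333 → 7 → h, 0.4925/0.0416667 → 11 → l; chars hl.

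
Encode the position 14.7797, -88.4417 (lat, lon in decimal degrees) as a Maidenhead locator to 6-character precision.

Shift to the Maidenhead origin (180°W, 90°S): lon 91.5583, lat 104.7797.
Field: 91.5583/20 → 4 → E, 104.7797/10 → 10 → K; chars EK.
Square: 11.5583/2 → 5, 4.7797/1 → 4; chars 54.
Subsquare: 1.5583/0.0833333 → 18 → s, 0.7797/0.0416667 → 18 → s; chars ss.

EK54ss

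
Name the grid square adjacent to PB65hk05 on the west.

Longitude extended square 0; −1 → -1, wraps to 9, carry into subsquare.
Longitude subsquare h = 7; −1 → 6 = g.
The latitude characters are unchanged.

PB65gk95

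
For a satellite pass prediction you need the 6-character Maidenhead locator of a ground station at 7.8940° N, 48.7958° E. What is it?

LJ47jv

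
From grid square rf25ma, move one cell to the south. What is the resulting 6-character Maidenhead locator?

RF24mx

Latitude subsquare a = 0; −1 → -1, wraps to 23 = x, carry into square.
Latitude square 5; −1 → 4.
The longitude characters are unchanged.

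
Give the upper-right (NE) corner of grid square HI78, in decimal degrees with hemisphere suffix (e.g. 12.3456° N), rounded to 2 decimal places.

Field H=7, I=8: +7·20° lon, +8·10° lat → SW at lon -40°, lat -10°.
Square 7, 8: +7·2° lon, +8·1° lat → SW at lon -26°, lat -2°.
Cell spans 2° lon × 1° lat. NE corner is SW corner plus one full cell.
latitude 1.00° S, longitude 24.00° W.

1.00° S, 24.00° W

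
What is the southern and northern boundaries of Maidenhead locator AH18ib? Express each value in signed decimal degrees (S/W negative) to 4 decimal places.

-11.9583, -11.9167

Field A=0, H=7: +0·20° lon, +7·10° lat → SW at lon -180°, lat -20°.
Square 1, 8: +1·2° lon, +8·1° lat → SW at lon -178°, lat -12°.
Subsquare i=8, b=1: +8·0.0833333° lon, +1·0.0416667° lat → SW at lon -177.333°, lat -11.9583°.
Cell spans 0.0833333° lon × 0.0416667° lat.
south -11.9583, north -11.9167.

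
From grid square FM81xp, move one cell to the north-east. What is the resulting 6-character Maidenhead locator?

FM91aq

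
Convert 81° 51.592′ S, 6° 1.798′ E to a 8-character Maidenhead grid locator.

JA38ad33

Add 180° to longitude and 90° to latitude: 186.02997, 8.14013.
Field: lon ⌊186.02997/20⌋ = 9 → J; lat ⌊8.14013/10⌋ = 0 → A.
Square: lon ⌊6.02997/2⌋ = 3; lat ⌊8.14013/1⌋ = 8.
Subsquare: lon ⌊0.02997/0.0833333⌋ = 0 → a; lat ⌊0.14013/0.0416667⌋ = 3 → d.
Extended square: lon ⌊0.02997/0.00833333⌋ = 3; lat ⌊0.01513/0.00416667⌋ = 3.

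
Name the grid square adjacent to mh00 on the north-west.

LH91

Longitude square 0; −1 → -1, wraps to 9, carry into field.
Longitude field M = 12; −1 → 11 = L.
Latitude square 0; +1 → 1.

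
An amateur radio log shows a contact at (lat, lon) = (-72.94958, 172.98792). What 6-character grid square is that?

Shift to the Maidenhead origin (180°W, 90°S): lon 352.9879, lat 17.0504.
Field: lon ⌊352.9879/20⌋ = 17 → R; lat ⌊17.0504/10⌋ = 1 → B.
Square: lon ⌊12.9879/2⌋ = 6; lat ⌊7.0504/1⌋ = 7.
Subsquare: lon ⌊0.9879/0.0833333⌋ = 11 → l; lat ⌊0.0504/0.0416667⌋ = 1 → b.

RB67lb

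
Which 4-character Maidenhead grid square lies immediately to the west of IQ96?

Longitude square 9; −1 → 8.
The latitude characters are unchanged.

IQ86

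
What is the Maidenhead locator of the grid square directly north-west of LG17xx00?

LG17wx91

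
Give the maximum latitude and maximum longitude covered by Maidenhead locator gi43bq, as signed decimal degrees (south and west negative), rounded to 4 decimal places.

-6.2917, -51.8333

Field G=6, I=8: +6·20° lon, +8·10° lat → SW at lon -60°, lat -10°.
Square 4, 3: +4·2° lon, +3·1° lat → SW at lon -52°, lat -7°.
Subsquare b=1, q=16: +1·0.0833333° lon, +16·0.0416667° lat → SW at lon -51.9167°, lat -6.33333°.
Cell spans 0.0833333° lon × 0.0416667° lat. NE corner is SW corner plus one full cell.
latitude -6.2917, longitude -51.8333.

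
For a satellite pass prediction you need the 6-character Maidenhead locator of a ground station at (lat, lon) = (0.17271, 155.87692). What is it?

Offset from 180°W / 90°S: lon 335.8769°, lat 90.1727°.
Field (20°×10°, letters A–R): 335.8769/20 → 16 → Q, 90.1727/10 → 9 → J; chars QJ.
Square (2°×1°, digits 0–9): 15.8769/2 → 7, 0.1727/1 → 0; chars 70.
Subsquare (5′×2.5′, letters a–x): 1.8769/0.0833333 → 22 → w, 0.1727/0.0416667 → 4 → e; chars we.

QJ70we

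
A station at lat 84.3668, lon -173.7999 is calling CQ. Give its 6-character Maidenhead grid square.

AR34ci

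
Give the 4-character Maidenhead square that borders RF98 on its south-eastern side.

Longitude square 9; +1 → 10, wraps to 0, carry into field.
Longitude field R = 17; +1 → 18, wraps to 0 = A, wrapping around the antimeridian.
Latitude square 8; −1 → 7.

AF07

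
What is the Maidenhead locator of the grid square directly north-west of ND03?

Longitude square 0; −1 → -1, wraps to 9, carry into field.
Longitude field N = 13; −1 → 12 = M.
Latitude square 3; +1 → 4.

MD94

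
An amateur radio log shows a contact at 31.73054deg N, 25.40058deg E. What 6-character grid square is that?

Offset from 180°W / 90°S: lon 205.4006°, lat 121.7305°.
Field (20°×10°, letters A–R): 205.4006/20 → 10 → K, 121.7305/10 → 12 → M; chars KM.
Square (2°×1°, digits 0–9): 5.4006/2 → 2, 1.7305/1 → 1; chars 21.
Subsquare (5′×2.5′, letters a–x): 1.4006/0.0833333 → 16 → q, 0.7305/0.0416667 → 17 → r; chars qr.

KM21qr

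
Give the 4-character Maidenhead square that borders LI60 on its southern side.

Latitude square 0; −1 → -1, wraps to 9, carry into field.
Latitude field I = 8; −1 → 7 = H.
The longitude characters are unchanged.

LH69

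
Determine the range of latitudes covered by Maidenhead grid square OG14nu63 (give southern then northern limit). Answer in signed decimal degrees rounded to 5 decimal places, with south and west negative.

-25.15417, -25.15000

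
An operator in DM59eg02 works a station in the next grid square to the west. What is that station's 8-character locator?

DM59dg92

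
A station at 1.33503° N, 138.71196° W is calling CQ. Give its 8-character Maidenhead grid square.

CJ01pi40

Offset from 180°W / 90°S: lon 41.28804°, lat 91.33503°.
Field: 41.28804/20 → 2 → C, 91.33503/10 → 9 → J; chars CJ.
Square: 1.28804/2 → 0, 1.33503/1 → 1; chars 01.
Subsquare: 1.28804/0.0833333 → 15 → p, 0.33503/0.0416667 → 8 → i; chars pi.
Extended square: 0.03804/0.00833333 → 4, 0.00170/0.00416667 → 0; chars 40.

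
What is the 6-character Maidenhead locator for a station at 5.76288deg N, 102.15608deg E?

OJ15bs

Add 180° to longitude and 90° to latitude: 282.1561, 95.7629.
Field (20°×10°, letters A–R): lon ⌊282.1561/20⌋ = 14 → O; lat ⌊95.7629/10⌋ = 9 → J.
Square (2°×1°, digits 0–9): lon ⌊2.1561/2⌋ = 1; lat ⌊5.7629/1⌋ = 5.
Subsquare (5′×2.5′, letters a–x): lon ⌊0.1561/0.0833333⌋ = 1 → b; lat ⌊0.7629/0.0416667⌋ = 18 → s.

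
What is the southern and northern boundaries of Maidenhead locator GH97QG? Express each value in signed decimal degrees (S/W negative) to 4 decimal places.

Field G=6, H=7: +6·20° lon, +7·10° lat → SW at lon -60°, lat -20°.
Square 9, 7: +9·2° lon, +7·1° lat → SW at lon -42°, lat -13°.
Subsquare q=16, g=6: +16·0.0833333° lon, +6·0.0416667° lat → SW at lon -40.6667°, lat -12.75°.
Cell spans 0.0833333° lon × 0.0416667° lat.
south -12.7500, north -12.7083.

-12.7500, -12.7083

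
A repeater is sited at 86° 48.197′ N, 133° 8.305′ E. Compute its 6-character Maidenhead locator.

PR66nt

Add 180° to longitude and 90° to latitude: 313.1384, 176.8033.
Field: 313.1384/20 → 15 → P, 176.8033/10 → 17 → R; chars PR.
Square: 13.1384/2 → 6, 6.8033/1 → 6; chars 66.
Subsquare: 1.1384/0.0833333 → 13 → n, 0.8033/0.0416667 → 19 → t; chars nt.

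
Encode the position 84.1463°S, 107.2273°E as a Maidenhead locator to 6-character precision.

OA35ou

Shift to the Maidenhead origin (180°W, 90°S): lon 287.2273, lat 5.8537.
Field (20°×10°, letters A–R): 287.2273/20 → 14 → O, 5.8537/10 → 0 → A; chars OA.
Square (2°×1°, digits 0–9): 7.2273/2 → 3, 5.8537/1 → 5; chars 35.
Subsquare (5′×2.5′, letters a–x): 1.2273/0.0833333 → 14 → o, 0.8537/0.0416667 → 20 → u; chars ou.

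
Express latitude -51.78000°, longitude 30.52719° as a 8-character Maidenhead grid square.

KD58gf32

Shift to the Maidenhead origin (180°W, 90°S): lon 210.52719, lat 38.22000.
Field: 210.52719/20 → 10 → K, 38.22000/10 → 3 → D; chars KD.
Square: 10.52719/2 → 5, 8.22000/1 → 8; chars 58.
Subsquare: 0.52719/0.0833333 → 6 → g, 0.22000/0.0416667 → 5 → f; chars gf.
Extended square: 0.02719/0.00833333 → 3, 0.01167/0.00416667 → 2; chars 32.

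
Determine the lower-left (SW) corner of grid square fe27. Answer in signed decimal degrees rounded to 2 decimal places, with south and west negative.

-43.00, -76.00

Field F=5, E=4: +5·20° lon, +4·10° lat → SW at lon -80°, lat -50°.
Square 2, 7: +2·2° lon, +7·1° lat → SW at lon -76°, lat -43°.
latitude -43.00, longitude -76.00.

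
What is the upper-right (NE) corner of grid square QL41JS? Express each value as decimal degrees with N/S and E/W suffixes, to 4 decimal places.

21.7917° N, 148.8333° E

Field Q=16, L=11: +16·20° lon, +11·10° lat → SW at lon 140°, lat 20°.
Square 4, 1: +4·2° lon, +1·1° lat → SW at lon 148°, lat 21°.
Subsquare j=9, s=18: +9·0.0833333° lon, +18·0.0416667° lat → SW at lon 148.75°, lat 21.75°.
Cell spans 0.0833333° lon × 0.0416667° lat. NE corner is SW corner plus one full cell.
latitude 21.7917° N, longitude 148.8333° E.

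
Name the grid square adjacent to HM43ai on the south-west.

HM33xh

Longitude subsquare a = 0; −1 → -1, wraps to 23 = x, carry into square.
Longitude square 4; −1 → 3.
Latitude subsquare i = 8; −1 → 7 = h.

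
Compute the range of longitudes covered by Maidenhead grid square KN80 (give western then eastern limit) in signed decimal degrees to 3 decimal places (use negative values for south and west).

Field K=10, N=13: +10·20° lon, +13·10° lat → SW at lon 20°, lat 40°.
Square 8, 0: +8·2° lon, +0·1° lat → SW at lon 36°, lat 40°.
Cell spans 2° lon × 1° lat.
west 36.000, east 38.000.

36.000, 38.000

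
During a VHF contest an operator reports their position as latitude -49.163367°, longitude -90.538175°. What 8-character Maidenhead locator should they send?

Add 180° to longitude and 90° to latitude: 89.46183, 40.83663.
Field: lon ⌊89.46183/20⌋ = 4 → E; lat ⌊40.83663/10⌋ = 4 → E.
Square: lon ⌊9.46183/2⌋ = 4; lat ⌊0.83663/1⌋ = 0.
Subsquare: lon ⌊1.46183/0.0833333⌋ = 17 → r; lat ⌊0.83663/0.0416667⌋ = 20 → u.
Extended square: lon ⌊0.04516/0.00833333⌋ = 5; lat ⌊0.00330/0.00416667⌋ = 0.

EE40ru50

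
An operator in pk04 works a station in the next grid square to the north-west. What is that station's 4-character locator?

OK95

Longitude square 0; −1 → -1, wraps to 9, carry into field.
Longitude field P = 15; −1 → 14 = O.
Latitude square 4; +1 → 5.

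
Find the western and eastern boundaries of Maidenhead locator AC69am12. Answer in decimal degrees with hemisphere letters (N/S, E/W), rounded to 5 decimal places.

Field A=0, C=2: +0·20° lon, +2·10° lat → SW at lon -180°, lat -70°.
Square 6, 9: +6·2° lon, +9·1° lat → SW at lon -168°, lat -61°.
Subsquare a=0, m=12: +0·0.0833333° lon, +12·0.0416667° lat → SW at lon -168°, lat -60.5°.
Extended square 1, 2: +1·0.00833333° lon, +2·0.00416667° lat → SW at lon -167.992°, lat -60.4917°.
Cell spans 0.00833333° lon × 0.00416667° lat.
west 167.99167° W, east 167.98333° W.

167.99167° W, 167.98333° W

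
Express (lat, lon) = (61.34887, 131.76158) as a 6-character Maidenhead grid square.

PP51vi

Offset from 180°W / 90°S: lon 311.7616°, lat 151.3489°.
Field (20°×10°, letters A–R): 311.7616/20 → 15 → P, 151.3489/10 → 15 → P; chars PP.
Square (2°×1°, digits 0–9): 11.7616/2 → 5, 1.3489/1 → 1; chars 51.
Subsquare (5′×2.5′, letters a–x): 1.7616/0.0833333 → 21 → v, 0.3489/0.0416667 → 8 → i; chars vi.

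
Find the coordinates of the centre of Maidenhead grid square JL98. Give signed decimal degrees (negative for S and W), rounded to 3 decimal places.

28.500, 19.000

Field J=9, L=11: +9·20° lon, +11·10° lat → SW at lon 0°, lat 20°.
Square 9, 8: +9·2° lon, +8·1° lat → SW at lon 18°, lat 28°.
Cell spans 2° lon × 1° lat. Centre is SW corner plus half of each.
latitude 28.500, longitude 19.000.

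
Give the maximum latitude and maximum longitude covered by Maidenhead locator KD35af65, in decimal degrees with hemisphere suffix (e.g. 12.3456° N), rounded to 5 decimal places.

54.76667° S, 26.05833° E

Field K=10, D=3: +10·20° lon, +3·10° lat → SW at lon 20°, lat -60°.
Square 3, 5: +3·2° lon, +5·1° lat → SW at lon 26°, lat -55°.
Subsquare a=0, f=5: +0·0.0833333° lon, +5·0.0416667° lat → SW at lon 26°, lat -54.7917°.
Extended square 6, 5: +6·0.00833333° lon, +5·0.00416667° lat → SW at lon 26.05°, lat -54.7708°.
Cell spans 0.00833333° lon × 0.00416667° lat. NE corner is SW corner plus one full cell.
latitude 54.76667° S, longitude 26.05833° E.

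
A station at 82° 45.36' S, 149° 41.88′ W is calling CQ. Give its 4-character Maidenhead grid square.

Offset from 180°W / 90°S: lon 30.30°, lat 7.24°.
Field: lon ⌊30.30/20⌋ = 1 → B; lat ⌊7.24/10⌋ = 0 → A.
Square: lon ⌊10.30/2⌋ = 5; lat ⌊7.24/1⌋ = 7.

BA57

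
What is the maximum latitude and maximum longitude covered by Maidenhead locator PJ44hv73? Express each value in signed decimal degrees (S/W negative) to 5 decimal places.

4.89167, 128.65000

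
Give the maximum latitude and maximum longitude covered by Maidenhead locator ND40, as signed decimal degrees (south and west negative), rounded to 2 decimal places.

Field N=13, D=3: +13·20° lon, +3·10° lat → SW at lon 80°, lat -60°.
Square 4, 0: +4·2° lon, +0·1° lat → SW at lon 88°, lat -60°.
Cell spans 2° lon × 1° lat. NE corner is SW corner plus one full cell.
latitude -59.00, longitude 90.00.

-59.00, 90.00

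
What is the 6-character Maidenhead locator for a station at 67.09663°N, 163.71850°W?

AP87dc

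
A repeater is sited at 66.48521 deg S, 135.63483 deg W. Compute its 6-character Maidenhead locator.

Add 180° to longitude and 90° to latitude: 44.3652, 23.5148.
Field: 44.3652/20 → 2 → C, 23.5148/10 → 2 → C; chars CC.
Square: 4.3652/2 → 2, 3.5148/1 → 3; chars 23.
Subsquare: 0.3652/0.0833333 → 4 → e, 0.5148/0.0416667 → 12 → m; chars em.

CC23em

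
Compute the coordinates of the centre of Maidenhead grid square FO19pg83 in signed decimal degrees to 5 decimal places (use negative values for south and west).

59.26458, -76.67917

Field F=5, O=14: +5·20° lon, +14·10° lat → SW at lon -80°, lat 50°.
Square 1, 9: +1·2° lon, +9·1° lat → SW at lon -78°, lat 59°.
Subsquare p=15, g=6: +15·0.0833333° lon, +6·0.0416667° lat → SW at lon -76.75°, lat 59.25°.
Extended square 8, 3: +8·0.00833333° lon, +3·0.00416667° lat → SW at lon -76.6833°, lat 59.2625°.
Cell spans 0.00833333° lon × 0.00416667° lat. Centre is SW corner plus half of each.
latitude 59.26458, longitude -76.67917.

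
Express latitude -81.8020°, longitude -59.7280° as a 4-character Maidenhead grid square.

Offset from 180°W / 90°S: lon 120.27°, lat 8.20°.
Field: lon ⌊120.27/20⌋ = 6 → G; lat ⌊8.20/10⌋ = 0 → A.
Square: lon ⌊0.27/2⌋ = 0; lat ⌊8.20/1⌋ = 8.

GA08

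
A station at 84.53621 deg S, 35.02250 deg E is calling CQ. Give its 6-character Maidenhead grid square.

Shift to the Maidenhead origin (180°W, 90°S): lon 215.0225, lat 5.4638.
Field: lon ⌊215.0225/20⌋ = 10 → K; lat ⌊5.4638/10⌋ = 0 → A.
Square: lon ⌊15.0225/2⌋ = 7; lat ⌊5.4638/1⌋ = 5.
Subsquare: lon ⌊1.0225/0.0833333⌋ = 12 → m; lat ⌊0.4638/0.0416667⌋ = 11 → l.

KA75ml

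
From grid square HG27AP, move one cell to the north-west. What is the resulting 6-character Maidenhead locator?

HG17xq

Longitude subsquare a = 0; −1 → -1, wraps to 23 = x, carry into square.
Longitude square 2; −1 → 1.
Latitude subsquare p = 15; +1 → 16 = q.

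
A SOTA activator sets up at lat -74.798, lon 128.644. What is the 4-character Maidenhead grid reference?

PB45

Offset from 180°W / 90°S: lon 308.64°, lat 15.20°.
Field: lon ⌊308.64/20⌋ = 15 → P; lat ⌊15.20/10⌋ = 1 → B.
Square: lon ⌊8.64/2⌋ = 4; lat ⌊5.20/1⌋ = 5.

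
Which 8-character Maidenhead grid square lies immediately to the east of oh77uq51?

Longitude extended square 5; +1 → 6.
The latitude characters are unchanged.

OH77uq61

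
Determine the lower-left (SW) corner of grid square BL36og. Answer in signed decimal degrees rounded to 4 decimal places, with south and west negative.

Field B=1, L=11: +1·20° lon, +11·10° lat → SW at lon -160°, lat 20°.
Square 3, 6: +3·2° lon, +6·1° lat → SW at lon -154°, lat 26°.
Subsquare o=14, g=6: +14·0.0833333° lon, +6·0.0416667° lat → SW at lon -152.833°, lat 26.25°.
latitude 26.2500, longitude -152.8333.

26.2500, -152.8333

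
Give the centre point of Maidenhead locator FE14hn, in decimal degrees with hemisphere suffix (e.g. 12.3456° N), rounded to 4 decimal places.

45.4375° S, 77.3750° W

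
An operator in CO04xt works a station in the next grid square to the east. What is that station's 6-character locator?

Longitude subsquare x = 23; +1 → 24, wraps to 0 = a, carry into square.
Longitude square 0; +1 → 1.
The latitude characters are unchanged.

CO14at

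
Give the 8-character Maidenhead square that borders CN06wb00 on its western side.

Longitude extended square 0; −1 → -1, wraps to 9, carry into subsquare.
Longitude subsquare w = 22; −1 → 21 = v.
The latitude characters are unchanged.

CN06vb90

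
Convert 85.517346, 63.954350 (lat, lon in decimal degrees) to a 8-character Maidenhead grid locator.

MR15xm44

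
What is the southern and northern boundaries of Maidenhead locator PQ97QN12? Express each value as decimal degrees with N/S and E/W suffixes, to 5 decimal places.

Field P=15, Q=16: +15·20° lon, +16·10° lat → SW at lon 120°, lat 70°.
Square 9, 7: +9·2° lon, +7·1° lat → SW at lon 138°, lat 77°.
Subsquare q=16, n=13: +16·0.0833333° lon, +13·0.0416667° lat → SW at lon 139.333°, lat 77.5417°.
Extended square 1, 2: +1·0.00833333° lon, +2·0.00416667° lat → SW at lon 139.342°, lat 77.55°.
Cell spans 0.00833333° lon × 0.00416667° lat.
south 77.55000° N, north 77.55417° N.

77.55000° N, 77.55417° N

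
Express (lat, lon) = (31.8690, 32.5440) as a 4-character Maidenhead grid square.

Shift to the Maidenhead origin (180°W, 90°S): lon 212.54, lat 121.87.
Field (20°×10°, letters A–R): 212.54/20 → 10 → K, 121.87/10 → 12 → M; chars KM.
Square (2°×1°, digits 0–9): 12.54/2 → 6, 1.87/1 → 1; chars 61.

KM61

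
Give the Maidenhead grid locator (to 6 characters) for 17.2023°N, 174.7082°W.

AK27pe

Shift to the Maidenhead origin (180°W, 90°S): lon 5.2918, lat 107.2023.
Field: 5.2918/20 → 0 → A, 107.2023/10 → 10 → K; chars AK.
Square: 5.2918/2 → 2, 7.2023/1 → 7; chars 27.
Subsquare: 1.2918/0.0833333 → 15 → p, 0.2023/0.0416667 → 4 → e; chars pe.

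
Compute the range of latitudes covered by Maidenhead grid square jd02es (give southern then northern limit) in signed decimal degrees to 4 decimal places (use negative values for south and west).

Field J=9, D=3: +9·20° lon, +3·10° lat → SW at lon 0°, lat -60°.
Square 0, 2: +0·2° lon, +2·1° lat → SW at lon 0°, lat -58°.
Subsquare e=4, s=18: +4·0.0833333° lon, +18·0.0416667° lat → SW at lon 0.333333°, lat -57.25°.
Cell spans 0.0833333° lon × 0.0416667° lat.
south -57.2500, north -57.2083.

-57.2500, -57.2083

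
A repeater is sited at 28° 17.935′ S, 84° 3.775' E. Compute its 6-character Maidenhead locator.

NG21aq

Offset from 180°W / 90°S: lon 264.0629°, lat 61.7011°.
Field (20°×10°, letters A–R): lon ⌊264.0629/20⌋ = 13 → N; lat ⌊61.7011/10⌋ = 6 → G.
Square (2°×1°, digits 0–9): lon ⌊4.0629/2⌋ = 2; lat ⌊1.7011/1⌋ = 1.
Subsquare (5′×2.5′, letters a–x): lon ⌊0.0629/0.0833333⌋ = 0 → a; lat ⌊0.7011/0.0416667⌋ = 16 → q.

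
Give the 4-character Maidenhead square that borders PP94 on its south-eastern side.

QP03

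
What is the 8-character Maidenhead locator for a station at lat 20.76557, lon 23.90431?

KL10ws83

Add 180° to longitude and 90° to latitude: 203.90431, 110.76557.
Field: 203.90431/20 → 10 → K, 110.76557/10 → 11 → L; chars KL.
Square: 3.90431/2 → 1, 0.76557/1 → 0; chars 10.
Subsquare: 1.90431/0.0833333 → 22 → w, 0.76557/0.0416667 → 18 → s; chars ws.
Extended square: 0.07098/0.00833333 → 8, 0.01557/0.00416667 → 3; chars 83.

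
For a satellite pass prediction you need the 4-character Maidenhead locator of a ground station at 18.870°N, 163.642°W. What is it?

AK88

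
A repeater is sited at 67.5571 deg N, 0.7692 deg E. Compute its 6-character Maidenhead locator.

Shift to the Maidenhead origin (180°W, 90°S): lon 180.7692, lat 157.5571.
Field: 180.7692/20 → 9 → J, 157.5571/10 → 15 → P; chars JP.
Square: 0.7692/2 → 0, 7.5571/1 → 7; chars 07.
Subsquare: 0.7692/0.0833333 → 9 → j, 0.5571/0.0416667 → 13 → n; chars jn.

JP07jn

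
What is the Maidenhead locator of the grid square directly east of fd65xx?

Longitude subsquare x = 23; +1 → 24, wraps to 0 = a, carry into square.
Longitude square 6; +1 → 7.
The latitude characters are unchanged.

FD75ax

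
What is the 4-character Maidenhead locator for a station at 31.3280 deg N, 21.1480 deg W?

HM91

Offset from 180°W / 90°S: lon 158.85°, lat 121.33°.
Field (20°×10°, letters A–R): 158.85/20 → 7 → H, 121.33/10 → 12 → M; chars HM.
Square (2°×1°, digits 0–9): 18.85/2 → 9, 1.33/1 → 1; chars 91.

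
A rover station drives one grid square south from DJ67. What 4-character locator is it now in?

Latitude square 7; −1 → 6.
The longitude characters are unchanged.

DJ66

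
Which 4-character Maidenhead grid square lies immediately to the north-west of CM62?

CM53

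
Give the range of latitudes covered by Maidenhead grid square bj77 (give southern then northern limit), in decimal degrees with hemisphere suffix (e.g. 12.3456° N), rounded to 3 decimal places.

7.000° N, 8.000° N

Field B=1, J=9: +1·20° lon, +9·10° lat → SW at lon -160°, lat 0°.
Square 7, 7: +7·2° lon, +7·1° lat → SW at lon -146°, lat 7°.
Cell spans 2° lon × 1° lat.
south 7.000° N, north 8.000° N.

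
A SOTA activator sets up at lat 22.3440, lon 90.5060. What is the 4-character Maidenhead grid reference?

NL52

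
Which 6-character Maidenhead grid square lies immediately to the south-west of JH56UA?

Longitude subsquare u = 20; −1 → 19 = t.
Latitude subsquare a = 0; −1 → -1, wraps to 23 = x, carry into square.
Latitude square 6; −1 → 5.

JH55tx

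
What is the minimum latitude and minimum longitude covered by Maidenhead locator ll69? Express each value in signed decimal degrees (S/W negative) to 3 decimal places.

29.000, 52.000

Field L=11, L=11: +11·20° lon, +11·10° lat → SW at lon 40°, lat 20°.
Square 6, 9: +6·2° lon, +9·1° lat → SW at lon 52°, lat 29°.
latitude 29.000, longitude 52.000.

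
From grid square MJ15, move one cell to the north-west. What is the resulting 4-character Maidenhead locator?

Longitude square 1; −1 → 0.
Latitude square 5; +1 → 6.

MJ06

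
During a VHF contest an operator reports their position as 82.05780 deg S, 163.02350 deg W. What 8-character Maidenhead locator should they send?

AA87lw76

Shift to the Maidenhead origin (180°W, 90°S): lon 16.97650, lat 7.94220.
Field: lon ⌊16.97650/20⌋ = 0 → A; lat ⌊7.94220/10⌋ = 0 → A.
Square: lon ⌊16.97650/2⌋ = 8; lat ⌊7.94220/1⌋ = 7.
Subsquare: lon ⌊0.97650/0.0833333⌋ = 11 → l; lat ⌊0.94220/0.0416667⌋ = 22 → w.
Extended square: lon ⌊0.05983/0.00833333⌋ = 7; lat ⌊0.02553/0.00416667⌋ = 6.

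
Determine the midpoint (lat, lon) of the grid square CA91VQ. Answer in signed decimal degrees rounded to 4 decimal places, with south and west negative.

Field C=2, A=0: +2·20° lon, +0·10° lat → SW at lon -140°, lat -90°.
Square 9, 1: +9·2° lon, +1·1° lat → SW at lon -122°, lat -89°.
Subsquare v=21, q=16: +21·0.0833333° lon, +16·0.0416667° lat → SW at lon -120.25°, lat -88.3333°.
Cell spans 0.0833333° lon × 0.0416667° lat. Centre is SW corner plus half of each.
latitude -88.3125, longitude -120.2083.

-88.3125, -120.2083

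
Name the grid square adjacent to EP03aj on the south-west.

DP93xi

Longitude subsquare a = 0; −1 → -1, wraps to 23 = x, carry into square.
Longitude square 0; −1 → -1, wraps to 9, carry into field.
Longitude field E = 4; −1 → 3 = D.
Latitude subsquare j = 9; −1 → 8 = i.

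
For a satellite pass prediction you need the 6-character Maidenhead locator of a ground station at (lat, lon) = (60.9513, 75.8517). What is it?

MP70ww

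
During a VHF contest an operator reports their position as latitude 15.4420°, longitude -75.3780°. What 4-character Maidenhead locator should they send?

FK25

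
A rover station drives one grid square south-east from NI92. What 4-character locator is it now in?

Longitude square 9; +1 → 10, wraps to 0, carry into field.
Longitude field N = 13; +1 → 14 = O.
Latitude square 2; −1 → 1.

OI01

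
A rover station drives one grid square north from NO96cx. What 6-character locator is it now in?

NO97ca

Latitude subsquare x = 23; +1 → 24, wraps to 0 = a, carry into square.
Latitude square 6; +1 → 7.
The longitude characters are unchanged.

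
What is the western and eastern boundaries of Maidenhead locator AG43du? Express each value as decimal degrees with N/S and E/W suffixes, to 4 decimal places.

Field A=0, G=6: +0·20° lon, +6·10° lat → SW at lon -180°, lat -30°.
Square 4, 3: +4·2° lon, +3·1° lat → SW at lon -172°, lat -27°.
Subsquare d=3, u=20: +3·0.0833333° lon, +20·0.0416667° lat → SW at lon -171.75°, lat -26.1667°.
Cell spans 0.0833333° lon × 0.0416667° lat.
west 171.7500° W, east 171.6667° W.

171.7500° W, 171.6667° W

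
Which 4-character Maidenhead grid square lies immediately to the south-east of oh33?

Longitude square 3; +1 → 4.
Latitude square 3; −1 → 2.

OH42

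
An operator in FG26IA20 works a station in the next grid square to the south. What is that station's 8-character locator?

FG25ix29

Latitude extended square 0; −1 → -1, wraps to 9, carry into subsquare.
Latitude subsquare a = 0; −1 → -1, wraps to 23 = x, carry into square.
Latitude square 6; −1 → 5.
The longitude characters are unchanged.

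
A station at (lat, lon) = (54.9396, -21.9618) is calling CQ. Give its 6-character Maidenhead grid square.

HO94aw

Offset from 180°W / 90°S: lon 158.0382°, lat 144.9396°.
Field: lon ⌊158.0382/20⌋ = 7 → H; lat ⌊144.9396/10⌋ = 14 → O.
Square: lon ⌊18.0382/2⌋ = 9; lat ⌊4.9396/1⌋ = 4.
Subsquare: lon ⌊0.0382/0.0833333⌋ = 0 → a; lat ⌊0.9396/0.0416667⌋ = 22 → w.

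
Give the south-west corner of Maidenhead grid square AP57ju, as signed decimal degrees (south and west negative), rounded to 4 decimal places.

67.8333, -169.2500

Field A=0, P=15: +0·20° lon, +15·10° lat → SW at lon -180°, lat 60°.
Square 5, 7: +5·2° lon, +7·1° lat → SW at lon -170°, lat 67°.
Subsquare j=9, u=20: +9·0.0833333° lon, +20·0.0416667° lat → SW at lon -169.25°, lat 67.8333°.
latitude 67.8333, longitude -169.2500.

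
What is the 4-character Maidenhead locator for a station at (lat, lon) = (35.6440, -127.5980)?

Add 180° to longitude and 90° to latitude: 52.40, 125.64.
Field: lon ⌊52.40/20⌋ = 2 → C; lat ⌊125.64/10⌋ = 12 → M.
Square: lon ⌊12.40/2⌋ = 6; lat ⌊5.64/1⌋ = 5.

CM65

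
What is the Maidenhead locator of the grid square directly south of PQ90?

PP99

Latitude square 0; −1 → -1, wraps to 9, carry into field.
Latitude field Q = 16; −1 → 15 = P.
The longitude characters are unchanged.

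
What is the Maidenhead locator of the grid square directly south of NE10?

ND19

Latitude square 0; −1 → -1, wraps to 9, carry into field.
Latitude field E = 4; −1 → 3 = D.
The longitude characters are unchanged.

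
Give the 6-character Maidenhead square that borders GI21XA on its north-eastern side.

Longitude subsquare x = 23; +1 → 24, wraps to 0 = a, carry into square.
Longitude square 2; +1 → 3.
Latitude subsquare a = 0; +1 → 1 = b.

GI31ab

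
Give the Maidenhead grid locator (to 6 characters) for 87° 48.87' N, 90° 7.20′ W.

ER47wt

Shift to the Maidenhead origin (180°W, 90°S): lon 89.8800, lat 177.8145.
Field: 89.8800/20 → 4 → E, 177.8145/10 → 17 → R; chars ER.
Square: 9.8800/2 → 4, 7.8145/1 → 7; chars 47.
Subsquare: 1.8800/0.0833333 → 22 → w, 0.8145/0.0416667 → 19 → t; chars wt.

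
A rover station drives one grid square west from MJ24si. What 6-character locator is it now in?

MJ24ri

Longitude subsquare s = 18; −1 → 17 = r.
The latitude characters are unchanged.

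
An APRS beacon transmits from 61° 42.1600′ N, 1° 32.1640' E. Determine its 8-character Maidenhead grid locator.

Shift to the Maidenhead origin (180°W, 90°S): lon 181.53607, lat 151.70267.
Field: lon ⌊181.53607/20⌋ = 9 → J; lat ⌊151.70267/10⌋ = 15 → P.
Square: lon ⌊1.53607/2⌋ = 0; lat ⌊1.70267/1⌋ = 1.
Subsquare: lon ⌊1.53607/0.0833333⌋ = 18 → s; lat ⌊0.70267/0.0416667⌋ = 16 → q.
Extended square: lon ⌊0.03607/0.00833333⌋ = 4; lat ⌊0.03600/0.00416667⌋ = 8.

JP01sq48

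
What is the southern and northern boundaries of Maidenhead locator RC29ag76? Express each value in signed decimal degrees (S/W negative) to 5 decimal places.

Field R=17, C=2: +17·20° lon, +2·10° lat → SW at lon 160°, lat -70°.
Square 2, 9: +2·2° lon, +9·1° lat → SW at lon 164°, lat -61°.
Subsquare a=0, g=6: +0·0.0833333° lon, +6·0.0416667° lat → SW at lon 164°, lat -60.75°.
Extended square 7, 6: +7·0.00833333° lon, +6·0.00416667° lat → SW at lon 164.058°, lat -60.725°.
Cell spans 0.00833333° lon × 0.00416667° lat.
south -60.72500, north -60.72083.

-60.72500, -60.72083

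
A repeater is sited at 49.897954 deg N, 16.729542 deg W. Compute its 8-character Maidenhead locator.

Shift to the Maidenhead origin (180°W, 90°S): lon 163.27046, lat 139.89795.
Field: 163.27046/20 → 8 → I, 139.89795/10 → 13 → N; chars IN.
Square: 3.27046/2 → 1, 9.89795/1 → 9; chars 19.
Subsquare: 1.27046/0.0833333 → 15 → p, 0.89795/0.0416667 → 21 → v; chars pv.
Extended square: 0.02046/0.00833333 → 2, 0.02295/0.00416667 → 5; chars 25.

IN19pv25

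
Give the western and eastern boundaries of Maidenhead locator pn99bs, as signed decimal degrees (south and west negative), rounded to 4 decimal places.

138.0833, 138.1667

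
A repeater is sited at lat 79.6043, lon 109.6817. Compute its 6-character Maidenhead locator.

OQ49uo

Offset from 180°W / 90°S: lon 289.6817°, lat 169.6043°.
Field: lon ⌊289.6817/20⌋ = 14 → O; lat ⌊169.6043/10⌋ = 16 → Q.
Square: lon ⌊9.6817/2⌋ = 4; lat ⌊9.6043/1⌋ = 9.
Subsquare: lon ⌊1.6817/0.0833333⌋ = 20 → u; lat ⌊0.6043/0.0416667⌋ = 14 → o.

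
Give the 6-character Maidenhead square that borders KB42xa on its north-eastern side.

KB52ab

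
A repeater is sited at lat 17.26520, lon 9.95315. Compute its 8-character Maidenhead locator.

Add 180° to longitude and 90° to latitude: 189.95315, 107.26520.
Field (20°×10°, letters A–R): 189.95315/20 → 9 → J, 107.26520/10 → 10 → K; chars JK.
Square (2°×1°, digits 0–9): 9.95315/2 → 4, 7.26520/1 → 7; chars 47.
Subsquare (5′×2.5′, letters a–x): 1.95315/0.0833333 → 23 → x, 0.26520/0.0416667 → 6 → g; chars xg.
Extended square (30″×15″, digits 0–9): 0.03648/0.00833333 → 4, 0.01520/0.00416667 → 3; chars 43.

JK47xg43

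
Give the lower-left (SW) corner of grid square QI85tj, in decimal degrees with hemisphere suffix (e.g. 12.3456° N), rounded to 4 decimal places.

4.6250° S, 157.5833° E

Field Q=16, I=8: +16·20° lon, +8·10° lat → SW at lon 140°, lat -10°.
Square 8, 5: +8·2° lon, +5·1° lat → SW at lon 156°, lat -5°.
Subsquare t=19, j=9: +19·0.0833333° lon, +9·0.0416667° lat → SW at lon 157.583°, lat -4.625°.
latitude 4.6250° S, longitude 157.5833° E.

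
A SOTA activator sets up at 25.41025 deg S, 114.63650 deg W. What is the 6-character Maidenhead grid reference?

DG24qo

Add 180° to longitude and 90° to latitude: 65.3635, 64.5897.
Field (20°×10°, letters A–R): lon ⌊65.3635/20⌋ = 3 → D; lat ⌊64.5897/10⌋ = 6 → G.
Square (2°×1°, digits 0–9): lon ⌊5.3635/2⌋ = 2; lat ⌊4.5897/1⌋ = 4.
Subsquare (5′×2.5′, letters a–x): lon ⌊1.3635/0.0833333⌋ = 16 → q; lat ⌊0.5897/0.0416667⌋ = 14 → o.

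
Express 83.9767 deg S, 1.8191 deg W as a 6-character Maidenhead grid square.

Shift to the Maidenhead origin (180°W, 90°S): lon 178.1809, lat 6.0233.
Field: 178.1809/20 → 8 → I, 6.0233/10 → 0 → A; chars IA.
Square: 18.1809/2 → 9, 6.0233/1 → 6; chars 96.
Subsquare: 0.1809/0.0833333 → 2 → c, 0.0233/0.0416667 → 0 → a; chars ca.

IA96ca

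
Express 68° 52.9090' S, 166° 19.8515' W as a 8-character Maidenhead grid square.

AC61uc08

Add 180° to longitude and 90° to latitude: 13.66914, 21.11818.
Field: lon ⌊13.66914/20⌋ = 0 → A; lat ⌊21.11818/10⌋ = 2 → C.
Square: lon ⌊13.66914/2⌋ = 6; lat ⌊1.11818/1⌋ = 1.
Subsquare: lon ⌊1.66914/0.0833333⌋ = 20 → u; lat ⌊0.11818/0.0416667⌋ = 2 → c.
Extended square: lon ⌊0.00247/0.00833333⌋ = 0; lat ⌊0.03485/0.00416667⌋ = 8.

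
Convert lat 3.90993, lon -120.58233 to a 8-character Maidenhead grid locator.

CJ93rv08

Shift to the Maidenhead origin (180°W, 90°S): lon 59.41767, lat 93.90993.
Field: 59.41767/20 → 2 → C, 93.90993/10 → 9 → J; chars CJ.
Square: 19.41767/2 → 9, 3.90993/1 → 3; chars 93.
Subsquare: 1.41767/0.0833333 → 17 → r, 0.90993/0.0416667 → 21 → v; chars rv.
Extended square: 0.00100/0.00833333 → 0, 0.03493/0.00416667 → 8; chars 08.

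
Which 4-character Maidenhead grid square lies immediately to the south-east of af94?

Longitude square 9; +1 → 10, wraps to 0, carry into field.
Longitude field A = 0; +1 → 1 = B.
Latitude square 4; −1 → 3.

BF03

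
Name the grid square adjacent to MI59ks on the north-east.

MI59lt

Longitude subsquare k = 10; +1 → 11 = l.
Latitude subsquare s = 18; +1 → 19 = t.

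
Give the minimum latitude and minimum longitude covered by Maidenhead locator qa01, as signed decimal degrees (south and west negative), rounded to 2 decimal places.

-89.00, 140.00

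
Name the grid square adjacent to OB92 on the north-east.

Longitude square 9; +1 → 10, wraps to 0, carry into field.
Longitude field O = 14; +1 → 15 = P.
Latitude square 2; +1 → 3.

PB03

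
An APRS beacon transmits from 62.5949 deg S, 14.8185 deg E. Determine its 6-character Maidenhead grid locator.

Shift to the Maidenhead origin (180°W, 90°S): lon 194.8185, lat 27.4051.
Field: 194.8185/20 → 9 → J, 27.4051/10 → 2 → C; chars JC.
Square: 14.8185/2 → 7, 7.4051/1 → 7; chars 77.
Subsquare: 0.8185/0.0833333 → 9 → j, 0.4051/0.0416667 → 9 → j; chars jj.

JC77jj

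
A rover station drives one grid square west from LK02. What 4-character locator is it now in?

Longitude square 0; −1 → -1, wraps to 9, carry into field.
Longitude field L = 11; −1 → 10 = K.
The latitude characters are unchanged.

KK92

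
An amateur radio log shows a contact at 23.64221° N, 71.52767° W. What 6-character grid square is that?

FL43fp

Offset from 180°W / 90°S: lon 108.4723°, lat 113.6422°.
Field (20°×10°, letters A–R): 108.4723/20 → 5 → F, 113.6422/10 → 11 → L; chars FL.
Square (2°×1°, digits 0–9): 8.4723/2 → 4, 3.6422/1 → 3; chars 43.
Subsquare (5′×2.5′, letters a–x): 0.4723/0.0833333 → 5 → f, 0.6422/0.0416667 → 15 → p; chars fp.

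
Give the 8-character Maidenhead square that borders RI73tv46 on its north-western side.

RI73tv37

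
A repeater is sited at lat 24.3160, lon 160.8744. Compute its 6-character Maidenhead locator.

Shift to the Maidenhead origin (180°W, 90°S): lon 340.8744, lat 114.3160.
Field: 340.8744/20 → 17 → R, 114.3160/10 → 11 → L; chars RL.
Square: 0.8744/2 → 0, 4.3160/1 → 4; chars 04.
Subsquare: 0.8744/0.0833333 → 10 → k, 0.3160/0.0416667 → 7 → h; chars kh.

RL04kh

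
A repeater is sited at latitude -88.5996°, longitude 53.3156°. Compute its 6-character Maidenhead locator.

LA61pj

Shift to the Maidenhead origin (180°W, 90°S): lon 233.3156, lat 1.4004.
Field: 233.3156/20 → 11 → L, 1.4004/10 → 0 → A; chars LA.
Square: 13.3156/2 → 6, 1.4004/1 → 1; chars 61.
Subsquare: 1.3156/0.0833333 → 15 → p, 0.4004/0.0416667 → 9 → j; chars pj.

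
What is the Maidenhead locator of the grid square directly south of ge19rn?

GE19rm

Latitude subsquare n = 13; −1 → 12 = m.
The longitude characters are unchanged.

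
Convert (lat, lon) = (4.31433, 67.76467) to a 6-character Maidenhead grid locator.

MJ34vh

Add 180° to longitude and 90° to latitude: 247.7647, 94.3143.
Field: 247.7647/20 → 12 → M, 94.3143/10 → 9 → J; chars MJ.
Square: 7.7647/2 → 3, 4.3143/1 → 4; chars 34.
Subsquare: 1.7647/0.0833333 → 21 → v, 0.3143/0.0416667 → 7 → h; chars vh.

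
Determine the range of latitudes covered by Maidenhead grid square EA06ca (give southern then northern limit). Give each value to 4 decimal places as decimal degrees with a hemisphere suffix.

84.0000° S, 83.9583° S

Field E=4, A=0: +4·20° lon, +0·10° lat → SW at lon -100°, lat -90°.
Square 0, 6: +0·2° lon, +6·1° lat → SW at lon -100°, lat -84°.
Subsquare c=2, a=0: +2·0.0833333° lon, +0·0.0416667° lat → SW at lon -99.8333°, lat -84°.
Cell spans 0.0833333° lon × 0.0416667° lat.
south 84.0000° S, north 83.9583° S.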